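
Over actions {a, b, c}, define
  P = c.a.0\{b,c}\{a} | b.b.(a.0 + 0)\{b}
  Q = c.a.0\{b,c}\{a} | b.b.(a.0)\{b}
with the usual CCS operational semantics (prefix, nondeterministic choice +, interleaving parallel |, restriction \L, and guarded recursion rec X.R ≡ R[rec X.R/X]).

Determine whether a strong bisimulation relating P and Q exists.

bisimilar

Reachable graph of P (12 states):
  m0 = c.a.0\{b,c}\{a} | b.b.(a.0 + 0)\{b} → —b→ m1, —c→ m2
  m1 = c.a.0\{b,c}\{a} | b.(a.0 + 0)\{b} → —b→ m3, —c→ m4
  m2 = a.0\{b,c}\{a} | b.b.(a.0 + 0)\{b} → —a→ m5, —b→ m4
  m3 = c.a.0\{b,c}\{a} | (a.0 + 0)\{b} → —a→ m6, —c→ m7
  m4 = a.0\{b,c}\{a} | b.(a.0 + 0)\{b} → —a→ m8, —b→ m7
  m5 = 0\{b,c}\{a} | b.b.(a.0 + 0)\{b} → —b→ m8
  m6 = c.a.0\{b,c}\{a} | 0\{b} → —c→ m9
  m7 = a.0\{b,c}\{a} | (a.0 + 0)\{b} → —a→ m10, —a→ m9
  m8 = 0\{b,c}\{a} | b.(a.0 + 0)\{b} → —b→ m10
  m9 = a.0\{b,c}\{a} | 0\{b} → —a→ m11
  m10 = 0\{b,c}\{a} | (a.0 + 0)\{b} → —a→ m11
  m11 = 0\{b,c}\{a} | 0\{b} → (no moves)
Reachable graph of Q (12 states):
  n0 = c.a.0\{b,c}\{a} | b.b.(a.0)\{b} → —b→ n1, —c→ n2
  n1 = c.a.0\{b,c}\{a} | b.(a.0)\{b} → —b→ n3, —c→ n4
  n2 = a.0\{b,c}\{a} | b.b.(a.0)\{b} → —a→ n5, —b→ n4
  n3 = c.a.0\{b,c}\{a} | (a.0)\{b} → —a→ n6, —c→ n7
  n4 = a.0\{b,c}\{a} | b.(a.0)\{b} → —a→ n8, —b→ n7
  n5 = 0\{b,c}\{a} | b.b.(a.0)\{b} → —b→ n8
  n6 = c.a.0\{b,c}\{a} | 0\{b} → —c→ n9
  n7 = a.0\{b,c}\{a} | (a.0)\{b} → —a→ n10, —a→ n9
  n8 = 0\{b,c}\{a} | b.(a.0)\{b} → —b→ n10
  n9 = a.0\{b,c}\{a} | 0\{b} → —a→ n11
  n10 = 0\{b,c}\{a} | (a.0)\{b} → —a→ n11
  n11 = 0\{b,c}\{a} | 0\{b} → (no moves)
Coarsest stable partition (strong bisimilarity classes):
  B0 = {m0, n0}
  B1 = {m2, n2}
  B2 = {m4, n4}
  B3 = {m8, n8}
  B4 = {m10, m9, n10, n9}
  B5 = {m11, n11}
  B6 = {m7, n7}
  B7 = {m5, n5}
  B8 = {m1, n1}
  B9 = {m3, n3}
  B10 = {m6, n6}
m0 ∈ B0, n0 ∈ B0 → same block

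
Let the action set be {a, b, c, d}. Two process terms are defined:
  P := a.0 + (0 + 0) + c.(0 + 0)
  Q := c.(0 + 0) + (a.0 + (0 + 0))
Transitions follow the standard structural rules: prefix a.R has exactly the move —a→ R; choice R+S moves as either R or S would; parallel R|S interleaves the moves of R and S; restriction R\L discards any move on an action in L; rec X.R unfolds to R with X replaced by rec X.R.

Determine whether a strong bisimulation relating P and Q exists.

YES

LTS(P): 3 reachable states
  p0 = a.0 + (0 + 0) + c.(0 + 0) :: -a-> p1, -c-> p2
  p1 = 0 :: deadlocked
  p2 = 0 + 0 :: deadlocked
LTS(Q): 3 reachable states
  q0 = c.(0 + 0) + (a.0 + (0 + 0)) :: -a-> q1, -c-> q2
  q1 = 0 :: deadlocked
  q2 = 0 + 0 :: deadlocked
Coarsest stable partition (strong bisimilarity classes):
  B0 = {p0, q0}
  B1 = {p1, p2, q1, q2}
p0 ∈ B0, q0 ∈ B0 → same block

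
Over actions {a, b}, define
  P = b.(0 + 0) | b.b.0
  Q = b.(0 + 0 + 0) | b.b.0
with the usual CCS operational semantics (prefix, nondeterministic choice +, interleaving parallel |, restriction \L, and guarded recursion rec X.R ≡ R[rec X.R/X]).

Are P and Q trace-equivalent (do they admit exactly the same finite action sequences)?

P's transition system — 6 states:
  m0 = b.(0 + 0) | b.b.0 :: ··b··> m1, ··b··> m2
  m1 = (0 + 0) | b.b.0 :: ··b··> m3
  m2 = b.(0 + 0) | b.0 :: ··b··> m3, ··b··> m4
  m3 = (0 + 0) | b.0 :: ··b··> m5
  m4 = b.(0 + 0) | 0 :: ··b··> m5
  m5 = (0 + 0) | 0 :: (no moves)
Q's transition system — 6 states:
  n0 = b.(0 + 0 + 0) | b.b.0 :: ··b··> n1, ··b··> n2
  n1 = (0 + 0 + 0) | b.b.0 :: ··b··> n3
  n2 = b.(0 + 0 + 0) | b.0 :: ··b··> n3, ··b··> n4
  n3 = (0 + 0 + 0) | b.0 :: ··b··> n5
  n4 = b.(0 + 0 + 0) | 0 :: ··b··> n5
  n5 = (0 + 0 + 0) | 0 :: (no moves)
Coarsest stable partition (strong bisimilarity classes):
  B0 = {m0, n0}
  B1 = {m1, m2, n1, n2}
  B2 = {m3, m4, n3, n4}
  B3 = {m5, n5}
m0 ∈ B0, n0 ∈ B0 → same block
Bisimilar ⇒ trace-equivalent.

trace-equivalent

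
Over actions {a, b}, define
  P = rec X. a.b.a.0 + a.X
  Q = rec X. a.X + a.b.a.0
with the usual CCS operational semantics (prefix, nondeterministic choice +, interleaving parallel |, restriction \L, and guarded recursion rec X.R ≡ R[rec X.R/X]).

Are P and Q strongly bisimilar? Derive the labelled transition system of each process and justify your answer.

Reachable graph of P (4 states):
  s0 = rec X. a.b.a.0 + a.X → -a-> s0, -a-> s1
  s1 = b.a.0 → -b-> s2
  s2 = a.0 → -a-> s3
  s3 = 0 → (no moves)
Reachable graph of Q (4 states):
  t0 = rec X. a.X + a.b.a.0 → -a-> t0, -a-> t1
  t1 = b.a.0 → -b-> t2
  t2 = a.0 → -a-> t3
  t3 = 0 → (no moves)
Coarsest stable partition (strong bisimilarity classes):
  B0 = {s0, t0}
  B1 = {s1, t1}
  B2 = {s2, t2}
  B3 = {s3, t3}
s0 ∈ B0, t0 ∈ B0 → same block

YES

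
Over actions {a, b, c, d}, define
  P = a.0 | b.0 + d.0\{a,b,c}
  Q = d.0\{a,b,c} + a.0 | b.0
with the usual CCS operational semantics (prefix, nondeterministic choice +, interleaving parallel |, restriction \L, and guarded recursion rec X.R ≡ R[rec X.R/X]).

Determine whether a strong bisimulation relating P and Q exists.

bisimilar

Reachable graph of P (5 states):
  u0 = a.0 | b.0 + d.0\{a,b,c} → --a--▸ u1, --b--▸ u2, --d--▸ u3
  u1 = 0 | b.0 → --b--▸ u4
  u2 = a.0 | 0 → --a--▸ u4
  u3 = 0\{a,b,c} → ·
  u4 = 0 | 0 → ·
Reachable graph of Q (5 states):
  v0 = d.0\{a,b,c} + a.0 | b.0 → --a--▸ v1, --b--▸ v2, --d--▸ v3
  v1 = 0 | b.0 → --b--▸ v4
  v2 = a.0 | 0 → --a--▸ v4
  v3 = 0\{a,b,c} → ·
  v4 = 0 | 0 → ·
Bisimilarity quotient blocks:
  B0 = {u0, v0}
  B1 = {u1, v1}
  B2 = {u3, u4, v3, v4}
  B3 = {u2, v2}
u0 ∈ B0, v0 ∈ B0 → same block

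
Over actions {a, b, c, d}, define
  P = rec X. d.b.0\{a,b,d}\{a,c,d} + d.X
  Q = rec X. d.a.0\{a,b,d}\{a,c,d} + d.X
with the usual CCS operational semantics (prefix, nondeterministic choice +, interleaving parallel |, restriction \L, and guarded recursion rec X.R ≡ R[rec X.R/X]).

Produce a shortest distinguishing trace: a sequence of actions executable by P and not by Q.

P's transition system — 3 states:
  m0 = rec X. d.b.0\{a,b,d}\{a,c,d} + d.X | —d→ m0, —d→ m1
  m1 = b.0\{a,b,d}\{a,c,d} | —b→ m2
  m2 = 0\{a,b,d}\{a,c,d} | ∅
Q's transition system — 3 states:
  n0 = rec X. d.a.0\{a,b,d}\{a,c,d} + d.X | —d→ n0, —d→ n1
  n1 = a.0\{a,b,d}\{a,c,d} | —a→ n2
  n2 = 0\{a,b,d}\{a,c,d} | ∅
Run σ = ⟨db⟩ on P: start {m0}
  step 1 (d): {m0, m1}
  step 2 (b): {m2}
  P completes σ.
Run σ = ⟨db⟩ on Q: start {n0}
  step 1 (d): {n0, n1}
  step 2 (b): no successor for Q

db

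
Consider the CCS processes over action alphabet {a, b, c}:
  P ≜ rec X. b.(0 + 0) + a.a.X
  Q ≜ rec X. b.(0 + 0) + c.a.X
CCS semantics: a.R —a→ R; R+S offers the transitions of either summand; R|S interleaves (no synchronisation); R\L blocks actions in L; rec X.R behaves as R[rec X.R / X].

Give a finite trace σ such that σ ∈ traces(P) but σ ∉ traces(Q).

P's transition system — 3 states:
  p0 = rec X. b.(0 + 0) + a.a.X ⊢ ··a··> p1, ··b··> p2
  p1 = a.(rec X. b.(0 + 0) + a.a.X) ⊢ ··a··> p0
  p2 = 0 + 0 ⊢ ·
Q's transition system — 3 states:
  q0 = rec X. b.(0 + 0) + c.a.X ⊢ ··b··> q1, ··c··> q2
  q1 = 0 + 0 ⊢ ·
  q2 = a.(rec X. b.(0 + 0) + c.a.X) ⊢ ··a··> q0
Trace ⟨a⟩ through P, begin at {p0}:
  [1] a ⇒ {p1}
  P completes σ.
Trace ⟨a⟩ through Q, begin at {q0}:
  [1] a ⇒ no successor for Q

a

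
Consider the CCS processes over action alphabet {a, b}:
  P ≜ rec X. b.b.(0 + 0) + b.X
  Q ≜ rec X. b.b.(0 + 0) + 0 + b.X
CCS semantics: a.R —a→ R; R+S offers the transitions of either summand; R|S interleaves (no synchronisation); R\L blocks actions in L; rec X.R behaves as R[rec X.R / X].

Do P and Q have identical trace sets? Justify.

P's transition system — 3 states:
  p0 = rec X. b.b.(0 + 0) + b.X ⊢ ··b··> p0, ··b··> p1
  p1 = b.(0 + 0) ⊢ ··b··> p2
  p2 = 0 + 0 ⊢ deadlocked
Q's transition system — 3 states:
  q0 = rec X. b.b.(0 + 0) + 0 + b.X ⊢ ··b··> q0, ··b··> q1
  q1 = b.(0 + 0) ⊢ ··b··> q2
  q2 = 0 + 0 ⊢ deadlocked
Coarsest stable partition (strong bisimilarity classes):
  B0 = {p0, q0}
  B1 = {p1, q1}
  B2 = {p2, q2}
p0 ∈ B0, q0 ∈ B0 → same block
Bisimilar ⇒ trace-equivalent.

trace-equivalent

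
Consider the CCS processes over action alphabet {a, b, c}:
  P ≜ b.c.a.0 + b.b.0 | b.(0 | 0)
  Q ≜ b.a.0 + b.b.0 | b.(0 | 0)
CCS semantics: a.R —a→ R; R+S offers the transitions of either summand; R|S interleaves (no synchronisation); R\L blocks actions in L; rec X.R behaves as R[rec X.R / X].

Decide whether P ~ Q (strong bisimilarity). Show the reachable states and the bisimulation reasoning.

Reachable graph of P (9 states):
  s0 = b.c.a.0 + b.b.0 | b.(0 | 0) has moves ··b··> s1, ··b··> s2, ··b··> s3
  s1 = b.0 | b.(0 | 0) has moves ··b··> s4, ··b··> s5
  s2 = b.b.0 | (0 | 0) has moves ··b··> s5
  s3 = c.a.0 has moves ··c··> s6
  s4 = 0 | b.(0 | 0) has moves ··b··> s7
  s5 = b.0 | (0 | 0) has moves ··b··> s7
  s6 = a.0 has moves ··a··> s8
  s7 = 0 | (0 | 0) has moves ·
  s8 = 0 has moves ·
Reachable graph of Q (8 states):
  t0 = b.a.0 + b.b.0 | b.(0 | 0) has moves ··b··> t1, ··b··> t2, ··b··> t3
  t1 = a.0 has moves ··a··> t4
  t2 = b.0 | b.(0 | 0) has moves ··b··> t5, ··b··> t6
  t3 = b.b.0 | (0 | 0) has moves ··b··> t6
  t4 = 0 has moves ·
  t5 = 0 | b.(0 | 0) has moves ··b··> t7
  t6 = b.0 | (0 | 0) has moves ··b··> t7
  t7 = 0 | (0 | 0) has moves ·
Partition-refinement fixed point:
  B0 = {s0}
  B1 = {s3}
  B2 = {s6, t1}
  B3 = {s7, s8, t4, t7}
  B4 = {s1, s2, t2, t3}
  B5 = {s4, s5, t5, t6}
  B6 = {t0}
s0 ∈ B0, t0 ∈ B6 → different blocks

not bisimilar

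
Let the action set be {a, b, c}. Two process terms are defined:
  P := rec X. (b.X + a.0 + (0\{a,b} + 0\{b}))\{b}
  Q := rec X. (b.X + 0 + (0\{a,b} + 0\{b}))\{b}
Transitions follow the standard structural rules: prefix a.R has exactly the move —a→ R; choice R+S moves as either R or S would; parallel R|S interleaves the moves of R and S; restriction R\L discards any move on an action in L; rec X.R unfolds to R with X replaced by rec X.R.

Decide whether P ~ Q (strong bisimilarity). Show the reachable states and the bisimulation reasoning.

LTS(P): 2 reachable states
  m0 = rec X. (b.X + a.0 + (0\{a,b} + 0\{b}))\{b} → —a→ m1
  m1 = 0\{b} → ∅
LTS(Q): 1 reachable states
  n0 = rec X. (b.X + 0 + (0\{a,b} + 0\{b}))\{b} → ∅
Bisimilarity quotient blocks:
  B0 = {m0}
  B1 = {m1, n0}
m0 ∈ B0, n0 ∈ B1 → different blocks

P ≁ Q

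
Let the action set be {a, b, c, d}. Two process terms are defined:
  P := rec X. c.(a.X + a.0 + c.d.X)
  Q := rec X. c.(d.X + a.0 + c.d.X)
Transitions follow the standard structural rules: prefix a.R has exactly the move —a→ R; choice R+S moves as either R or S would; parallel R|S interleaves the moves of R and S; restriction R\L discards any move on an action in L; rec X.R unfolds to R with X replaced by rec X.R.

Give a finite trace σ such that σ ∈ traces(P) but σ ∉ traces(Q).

LTS(P): 4 reachable states
  p0 = rec X. c.(a.X + a.0 + c.d.X) has moves —c→ p1
  p1 = a.(rec X. c.(a.X + a.0 + c.d.X)) + a.0 + c.d.(rec X. c.(a.X + a.0 + c.d.X)) has moves —a→ p0, —a→ p2, —c→ p3
  p2 = 0 has moves deadlocked
  p3 = d.(rec X. c.(a.X + a.0 + c.d.X)) has moves —d→ p0
LTS(Q): 4 reachable states
  q0 = rec X. c.(d.X + a.0 + c.d.X) has moves —c→ q1
  q1 = d.(rec X. c.(d.X + a.0 + c.d.X)) + a.0 + c.d.(rec X. c.(d.X + a.0 + c.d.X)) has moves —a→ q2, —c→ q3, —d→ q0
  q2 = 0 has moves deadlocked
  q3 = d.(rec X. c.(d.X + a.0 + c.d.X)) has moves —d→ q0
Executing cac from P (initial set {p0}):
  after c @ step 1: {p1}
  after a @ step 2: {p0, p2}
  after c @ step 3: {p1}
  — P admits the full trace.
Executing cac from Q (initial set {q0}):
  after c @ step 1: {q1}
  after a @ step 2: {q2}
  after c @ step 3: ∅ (Q stuck)

cac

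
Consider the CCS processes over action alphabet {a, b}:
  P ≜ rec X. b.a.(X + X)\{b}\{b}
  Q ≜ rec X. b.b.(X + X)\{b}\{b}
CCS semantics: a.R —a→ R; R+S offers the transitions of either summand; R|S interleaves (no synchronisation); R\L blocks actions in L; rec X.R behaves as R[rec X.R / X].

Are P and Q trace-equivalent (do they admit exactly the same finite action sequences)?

traces(P) ≠ traces(Q) — witness ⟨ba⟩

LTS(P): 3 reachable states
  m0 = rec X. b.a.(X + X)\{b}\{b} ⊢ -b-> m1
  m1 = a.((rec X. b.a.(X + X)\{b}\{b}) + (rec X. b.a.(X + X)\{b}\{b}))\{b}\{b} ⊢ -a-> m2
  m2 = ((rec X. b.a.(X + X)\{b}\{b}) + (rec X. b.a.(X + X)\{b}\{b}))\{b}\{b} ⊢ (no moves)
LTS(Q): 3 reachable states
  n0 = rec X. b.b.(X + X)\{b}\{b} ⊢ -b-> n1
  n1 = b.((rec X. b.b.(X + X)\{b}\{b}) + (rec X. b.b.(X + X)\{b}\{b}))\{b}\{b} ⊢ -b-> n2
  n2 = ((rec X. b.b.(X + X)\{b}\{b}) + (rec X. b.b.(X + X)\{b}\{b}))\{b}\{b} ⊢ (no moves)
Run σ = ⟨ba⟩ on P: start {m0}
  after b @ step 1: {m1}
  after a @ step 2: {m2}
  — P admits the full trace.
Run σ = ⟨ba⟩ on Q: start {n0}
  after b @ step 1: {n1}
  after a @ step 2: ∅  — Q cannot continue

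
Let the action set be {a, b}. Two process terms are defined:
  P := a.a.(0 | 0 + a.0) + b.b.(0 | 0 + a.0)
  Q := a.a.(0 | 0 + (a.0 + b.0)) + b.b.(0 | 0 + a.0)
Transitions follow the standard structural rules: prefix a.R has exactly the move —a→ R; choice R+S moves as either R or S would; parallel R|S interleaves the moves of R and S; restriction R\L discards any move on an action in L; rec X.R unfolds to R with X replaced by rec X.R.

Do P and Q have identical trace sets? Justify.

NO — witness ⟨aab⟩

Reachable graph of P (5 states):
  m0 = a.a.(0 | 0 + a.0) + b.b.(0 | 0 + a.0) has moves --a--▸ m1, --b--▸ m2
  m1 = a.(0 | 0 + a.0) has moves --a--▸ m3
  m2 = b.(0 | 0 + a.0) has moves --b--▸ m3
  m3 = 0 | 0 + a.0 has moves --a--▸ m4
  m4 = 0 has moves ∅
Reachable graph of Q (6 states):
  n0 = a.a.(0 | 0 + (a.0 + b.0)) + b.b.(0 | 0 + a.0) has moves --a--▸ n1, --b--▸ n2
  n1 = a.(0 | 0 + (a.0 + b.0)) has moves --a--▸ n3
  n2 = b.(0 | 0 + a.0) has moves --b--▸ n4
  n3 = 0 | 0 + (a.0 + b.0) has moves --a--▸ n5, --b--▸ n5
  n4 = 0 | 0 + a.0 has moves --a--▸ n5
  n5 = 0 has moves ∅
Run σ = ⟨aab⟩ on Q: start {n0}
  after a @ step 1: {n1}
  after a @ step 2: {n3}
  after b @ step 3: {n5}
  — Q admits the full trace.
Run σ = ⟨aab⟩ on P: start {m0}
  after a @ step 1: {m1}
  after a @ step 2: {m3}
  after b @ step 3: ∅ (P stuck)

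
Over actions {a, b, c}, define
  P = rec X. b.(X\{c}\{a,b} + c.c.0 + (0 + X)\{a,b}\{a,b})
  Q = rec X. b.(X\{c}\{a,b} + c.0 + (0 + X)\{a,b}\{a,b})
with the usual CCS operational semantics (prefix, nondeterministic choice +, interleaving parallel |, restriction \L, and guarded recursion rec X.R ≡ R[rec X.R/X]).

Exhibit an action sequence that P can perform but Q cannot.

Reachable graph of P (4 states):
  m0 = rec X. b.(X\{c}\{a,b} + c.c.0 + (0 + X)\{a,b}\{a,b}) has moves --b--▸ m1
  m1 = (rec X. b.(X\{c}\{a,b} + c.c.0 + (0 + X)\{a,b}\{a,b}))\{c}\{a,b} + c.c.0 + (0 + (rec X. b.(X\{c}\{a,b} + c.c.0 + (0 + X)\{a,b}\{a,b})))\{a,b}\{a,b} has moves --c--▸ m2
  m2 = c.0 has moves --c--▸ m3
  m3 = 0 has moves stopped
Reachable graph of Q (3 states):
  n0 = rec X. b.(X\{c}\{a,b} + c.0 + (0 + X)\{a,b}\{a,b}) has moves --b--▸ n1
  n1 = (rec X. b.(X\{c}\{a,b} + c.0 + (0 + X)\{a,b}\{a,b}))\{c}\{a,b} + c.0 + (0 + (rec X. b.(X\{c}\{a,b} + c.0 + (0 + X)\{a,b}\{a,b})))\{a,b}\{a,b} has moves --c--▸ n2
  n2 = 0 has moves stopped
Executing bcc from P (initial set {m0}):
  after b @ step 1: {m1}
  after c @ step 2: {m2}
  after c @ step 3: {m3}
  P completes σ.
Executing bcc from Q (initial set {n0}):
  after b @ step 1: {n1}
  after c @ step 2: {n2}
  after c @ step 3: ∅ (Q stuck)

bcc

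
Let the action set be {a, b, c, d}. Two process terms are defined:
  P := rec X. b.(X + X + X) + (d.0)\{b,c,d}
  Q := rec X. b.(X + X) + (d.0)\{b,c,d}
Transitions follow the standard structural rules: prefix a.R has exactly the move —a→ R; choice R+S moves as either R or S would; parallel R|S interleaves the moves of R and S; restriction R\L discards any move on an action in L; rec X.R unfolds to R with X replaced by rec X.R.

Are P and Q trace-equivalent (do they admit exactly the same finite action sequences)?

P's transition system — 2 states:
  u0 = rec X. b.(X + X + X) + (d.0)\{b,c,d} :: -b-> u1
  u1 = (rec X. b.(X + X + X) + (d.0)\{b,c,d}) + (rec X. b.(X + X + X) + (d.0)\{b,c,d}) + (rec X. b.(X + X + X) + (d.0)\{b,c,d}) :: -b-> u1
Q's transition system — 2 states:
  v0 = rec X. b.(X + X) + (d.0)\{b,c,d} :: -b-> v1
  v1 = (rec X. b.(X + X) + (d.0)\{b,c,d}) + (rec X. b.(X + X) + (d.0)\{b,c,d}) :: -b-> v1
Bisimilarity quotient blocks:
  B0 = {u0, u1, v0, v1}
u0 ∈ B0, v0 ∈ B0 → same block
Bisimilar ⇒ trace-equivalent.

traces(P) = traces(Q)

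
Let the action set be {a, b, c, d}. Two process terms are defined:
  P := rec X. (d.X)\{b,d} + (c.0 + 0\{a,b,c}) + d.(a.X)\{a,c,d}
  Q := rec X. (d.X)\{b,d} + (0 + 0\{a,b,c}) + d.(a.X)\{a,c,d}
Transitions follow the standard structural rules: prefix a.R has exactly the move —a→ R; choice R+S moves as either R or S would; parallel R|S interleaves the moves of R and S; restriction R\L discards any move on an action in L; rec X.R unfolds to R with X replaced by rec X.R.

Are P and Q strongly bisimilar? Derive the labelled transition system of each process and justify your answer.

not bisimilar

LTS(P): 3 reachable states
  u0 = rec X. (d.X)\{b,d} + (c.0 + 0\{a,b,c}) + d.(a.X)\{a,c,d} | ··c··> u1, ··d··> u2
  u1 = 0 | ∅
  u2 = (a.(rec X. (d.X)\{b,d} + (c.0 + 0\{a,b,c}) + d.(a.X)\{a,c,d}))\{a,c,d} | ∅
LTS(Q): 2 reachable states
  v0 = rec X. (d.X)\{b,d} + (0 + 0\{a,b,c}) + d.(a.X)\{a,c,d} | ··d··> v1
  v1 = (a.(rec X. (d.X)\{b,d} + (0 + 0\{a,b,c}) + d.(a.X)\{a,c,d}))\{a,c,d} | ∅
Coarsest stable partition (strong bisimilarity classes):
  B0 = {u0}
  B1 = {u1, u2, v1}
  B2 = {v0}
u0 ∈ B0, v0 ∈ B2 → different blocks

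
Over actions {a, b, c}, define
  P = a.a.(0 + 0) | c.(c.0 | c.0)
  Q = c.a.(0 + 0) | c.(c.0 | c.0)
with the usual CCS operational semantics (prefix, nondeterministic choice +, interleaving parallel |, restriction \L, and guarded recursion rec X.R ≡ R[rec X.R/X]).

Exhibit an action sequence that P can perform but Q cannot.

P's transition system — 15 states:
  s0 = a.a.(0 + 0) | c.(c.0 | c.0) :: -a-> s1, -c-> s2
  s1 = a.(0 + 0) | c.(c.0 | c.0) :: -a-> s3, -c-> s4
  s2 = a.a.(0 + 0) | (c.0 | c.0) :: -a-> s4, -c-> s5, -c-> s6
  s3 = (0 + 0) | c.(c.0 | c.0) :: -c-> s7
  s4 = a.(0 + 0) | (c.0 | c.0) :: -a-> s7, -c-> s8, -c-> s9
  s5 = a.a.(0 + 0) | (0 | c.0) :: -a-> s8, -c-> s10
  s6 = a.a.(0 + 0) | (c.0 | 0) :: -a-> s9, -c-> s10
  s7 = (0 + 0) | (c.0 | c.0) :: -c-> s11, -c-> s12
  s8 = a.(0 + 0) | (0 | c.0) :: -a-> s11, -c-> s13
  s9 = a.(0 + 0) | (c.0 | 0) :: -a-> s12, -c-> s13
  s10 = a.a.(0 + 0) | (0 | 0) :: -a-> s13
  s11 = (0 + 0) | (0 | c.0) :: -c-> s14
  s12 = (0 + 0) | (c.0 | 0) :: -c-> s14
  s13 = a.(0 + 0) | (0 | 0) :: -a-> s14
  s14 = (0 + 0) | (0 | 0) :: deadlocked
Q's transition system — 15 states:
  t0 = c.a.(0 + 0) | c.(c.0 | c.0) :: -c-> t1, -c-> t2
  t1 = a.(0 + 0) | c.(c.0 | c.0) :: -a-> t3, -c-> t4
  t2 = c.a.(0 + 0) | (c.0 | c.0) :: -c-> t4, -c-> t5, -c-> t6
  t3 = (0 + 0) | c.(c.0 | c.0) :: -c-> t7
  t4 = a.(0 + 0) | (c.0 | c.0) :: -a-> t7, -c-> t8, -c-> t9
  t5 = c.a.(0 + 0) | (0 | c.0) :: -c-> t10, -c-> t8
  t6 = c.a.(0 + 0) | (c.0 | 0) :: -c-> t10, -c-> t9
  t7 = (0 + 0) | (c.0 | c.0) :: -c-> t11, -c-> t12
  t8 = a.(0 + 0) | (0 | c.0) :: -a-> t11, -c-> t13
  t9 = a.(0 + 0) | (c.0 | 0) :: -a-> t12, -c-> t13
  t10 = c.a.(0 + 0) | (0 | 0) :: -c-> t13
  t11 = (0 + 0) | (0 | c.0) :: -c-> t14
  t12 = (0 + 0) | (c.0 | 0) :: -c-> t14
  t13 = a.(0 + 0) | (0 | 0) :: -a-> t14
  t14 = (0 + 0) | (0 | 0) :: deadlocked
Trace ⟨a⟩ through P, begin at {s0}:
  after a @ step 1: {s1}
  ✓ P
Trace ⟨a⟩ through Q, begin at {t0}:
  after a @ step 1: no successor for Q

a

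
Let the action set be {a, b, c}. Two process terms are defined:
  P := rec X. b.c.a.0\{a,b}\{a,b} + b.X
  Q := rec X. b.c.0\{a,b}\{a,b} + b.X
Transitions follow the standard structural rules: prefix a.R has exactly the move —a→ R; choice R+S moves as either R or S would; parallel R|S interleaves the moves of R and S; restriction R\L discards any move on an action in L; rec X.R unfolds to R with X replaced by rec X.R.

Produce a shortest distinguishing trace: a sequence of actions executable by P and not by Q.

LTS(P): 4 reachable states
  s0 = rec X. b.c.a.0\{a,b}\{a,b} + b.X ⊢ —b→ s0, —b→ s1
  s1 = c.a.0\{a,b}\{a,b} ⊢ —c→ s2
  s2 = a.0\{a,b}\{a,b} ⊢ —a→ s3
  s3 = 0\{a,b}\{a,b} ⊢ (no moves)
LTS(Q): 3 reachable states
  t0 = rec X. b.c.0\{a,b}\{a,b} + b.X ⊢ —b→ t0, —b→ t1
  t1 = c.0\{a,b}\{a,b} ⊢ —c→ t2
  t2 = 0\{a,b}\{a,b} ⊢ (no moves)
Trace ⟨bca⟩ through P, begin at {s0}:
  step 1 (b): {s0, s1}
  step 2 (c): {s2}
  step 3 (a): {s3}
  — P admits the full trace.
Trace ⟨bca⟩ through Q, begin at {t0}:
  step 1 (b): {t0, t1}
  step 2 (c): {t2}
  step 3 (a): no successor for Q

bca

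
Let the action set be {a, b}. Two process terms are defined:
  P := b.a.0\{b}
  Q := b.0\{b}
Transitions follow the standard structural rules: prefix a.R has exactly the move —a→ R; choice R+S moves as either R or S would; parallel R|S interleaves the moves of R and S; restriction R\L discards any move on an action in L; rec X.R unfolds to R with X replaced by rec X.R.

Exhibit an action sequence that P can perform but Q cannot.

ba

P's transition system — 3 states:
  p0 = b.a.0\{b} ⊢ =b=> p1
  p1 = a.0\{b} ⊢ =a=> p2
  p2 = 0\{b} ⊢ ∅
Q's transition system — 2 states:
  q0 = b.0\{b} ⊢ =b=> q1
  q1 = 0\{b} ⊢ ∅
Run σ = ⟨ba⟩ on P: start {p0}
  step 1 (b): {p1}
  step 2 (a): {p2}
  ✓ P
Run σ = ⟨ba⟩ on Q: start {q0}
  step 1 (b): {q1}
  step 2 (a): no successor for Q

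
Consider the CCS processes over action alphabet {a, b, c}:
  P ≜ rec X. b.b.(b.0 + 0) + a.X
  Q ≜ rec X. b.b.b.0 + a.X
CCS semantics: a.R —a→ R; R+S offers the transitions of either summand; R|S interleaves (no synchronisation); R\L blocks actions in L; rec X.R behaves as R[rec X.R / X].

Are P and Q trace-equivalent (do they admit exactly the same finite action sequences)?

LTS(P): 4 reachable states
  p0 = rec X. b.b.(b.0 + 0) + a.X :: --a--▸ p0, --b--▸ p1
  p1 = b.(b.0 + 0) :: --b--▸ p2
  p2 = b.0 + 0 :: --b--▸ p3
  p3 = 0 :: stopped
LTS(Q): 4 reachable states
  q0 = rec X. b.b.b.0 + a.X :: --a--▸ q0, --b--▸ q1
  q1 = b.b.0 :: --b--▸ q2
  q2 = b.0 :: --b--▸ q3
  q3 = 0 :: stopped
Coarsest stable partition (strong bisimilarity classes):
  B0 = {p0, q0}
  B1 = {p1, q1}
  B2 = {p2, q2}
  B3 = {p3, q3}
p0 ∈ B0, q0 ∈ B0 → same block
Bisimilar ⇒ trace-equivalent.

trace-equivalent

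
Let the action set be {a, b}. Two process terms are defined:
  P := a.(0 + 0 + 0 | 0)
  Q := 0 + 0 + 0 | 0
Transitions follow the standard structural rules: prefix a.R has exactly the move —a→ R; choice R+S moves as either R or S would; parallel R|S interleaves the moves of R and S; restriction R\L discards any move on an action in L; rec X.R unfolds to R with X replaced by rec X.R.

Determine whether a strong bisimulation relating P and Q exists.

P's transition system — 2 states:
  u0 = a.(0 + 0 + 0 | 0) ⊢ ··a··> u1
  u1 = 0 + 0 + 0 | 0 ⊢ deadlocked
Q's transition system — 1 states:
  v0 = 0 + 0 + 0 | 0 ⊢ deadlocked
Partition-refinement fixed point:
  B0 = {u0}
  B1 = {u1, v0}
u0 ∈ B0, v0 ∈ B1 → different blocks

P ≁ Q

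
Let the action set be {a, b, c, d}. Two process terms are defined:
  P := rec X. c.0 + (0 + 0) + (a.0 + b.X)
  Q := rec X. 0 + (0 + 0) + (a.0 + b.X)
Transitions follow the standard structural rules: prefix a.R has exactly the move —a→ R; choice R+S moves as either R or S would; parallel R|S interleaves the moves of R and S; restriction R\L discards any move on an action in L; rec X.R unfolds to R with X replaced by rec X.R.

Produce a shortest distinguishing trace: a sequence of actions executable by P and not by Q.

c

Reachable graph of P (2 states):
  u0 = rec X. c.0 + (0 + 0) + (a.0 + b.X) | =a=> u1, =b=> u0, =c=> u1
  u1 = 0 | (no moves)
Reachable graph of Q (2 states):
  v0 = rec X. 0 + (0 + 0) + (a.0 + b.X) | =a=> v1, =b=> v0
  v1 = 0 | (no moves)
Executing c from P (initial set {u0}):
  [1] c ⇒ {u1}
  ✓ P
Executing c from Q (initial set {v0}):
  [1] c ⇒ no successor for Q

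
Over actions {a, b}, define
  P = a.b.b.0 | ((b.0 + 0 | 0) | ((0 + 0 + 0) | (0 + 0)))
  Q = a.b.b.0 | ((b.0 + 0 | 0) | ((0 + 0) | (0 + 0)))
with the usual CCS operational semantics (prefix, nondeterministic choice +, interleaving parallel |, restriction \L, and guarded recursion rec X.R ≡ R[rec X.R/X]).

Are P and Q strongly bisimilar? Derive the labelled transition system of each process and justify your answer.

LTS(P): 8 reachable states
  p0 = a.b.b.0 | ((b.0 + 0 | 0) | ((0 + 0 + 0) | (0 + 0))) ⊢ -a-> p1, -b-> p2
  p1 = b.b.0 | ((b.0 + 0 | 0) | ((0 + 0 + 0) | (0 + 0))) ⊢ -b-> p3, -b-> p4
  p2 = a.b.b.0 | (0 | ((0 + 0 + 0) | (0 + 0))) ⊢ -a-> p4
  p3 = b.0 | ((b.0 + 0 | 0) | ((0 + 0 + 0) | (0 + 0))) ⊢ -b-> p5, -b-> p6
  p4 = b.b.0 | (0 | ((0 + 0 + 0) | (0 + 0))) ⊢ -b-> p6
  p5 = 0 | ((b.0 + 0 | 0) | ((0 + 0 + 0) | (0 + 0))) ⊢ -b-> p7
  p6 = b.0 | (0 | ((0 + 0 + 0) | (0 + 0))) ⊢ -b-> p7
  p7 = 0 | (0 | ((0 + 0 + 0) | (0 + 0))) ⊢ ·
LTS(Q): 8 reachable states
  q0 = a.b.b.0 | ((b.0 + 0 | 0) | ((0 + 0) | (0 + 0))) ⊢ -a-> q1, -b-> q2
  q1 = b.b.0 | ((b.0 + 0 | 0) | ((0 + 0) | (0 + 0))) ⊢ -b-> q3, -b-> q4
  q2 = a.b.b.0 | (0 | ((0 + 0) | (0 + 0))) ⊢ -a-> q4
  q3 = b.0 | ((b.0 + 0 | 0) | ((0 + 0) | (0 + 0))) ⊢ -b-> q5, -b-> q6
  q4 = b.b.0 | (0 | ((0 + 0) | (0 + 0))) ⊢ -b-> q6
  q5 = 0 | ((b.0 + 0 | 0) | ((0 + 0) | (0 + 0))) ⊢ -b-> q7
  q6 = b.0 | (0 | ((0 + 0) | (0 + 0))) ⊢ -b-> q7
  q7 = 0 | (0 | ((0 + 0) | (0 + 0))) ⊢ ·
Partition-refinement fixed point:
  B0 = {p0, q0}
  B1 = {p2, q2}
  B2 = {p3, p4, q3, q4}
  B3 = {p5, p6, q5, q6}
  B4 = {p7, q7}
  B5 = {p1, q1}
p0 ∈ B0, q0 ∈ B0 → same block

bisimilar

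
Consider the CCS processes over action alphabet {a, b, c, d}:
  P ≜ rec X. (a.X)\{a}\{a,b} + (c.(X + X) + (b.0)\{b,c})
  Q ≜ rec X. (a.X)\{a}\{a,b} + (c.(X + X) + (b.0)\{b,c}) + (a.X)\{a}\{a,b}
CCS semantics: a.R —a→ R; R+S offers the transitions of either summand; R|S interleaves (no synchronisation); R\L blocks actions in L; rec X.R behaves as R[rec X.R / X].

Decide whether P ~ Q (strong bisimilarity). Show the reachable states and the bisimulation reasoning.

bisimilar

LTS(P): 2 reachable states
  m0 = rec X. (a.X)\{a}\{a,b} + (c.(X + X) + (b.0)\{b,c}) → ··c··> m1
  m1 = (rec X. (a.X)\{a}\{a,b} + (c.(X + X) + (b.0)\{b,c})) + (rec X. (a.X)\{a}\{a,b} + (c.(X + X) + (b.0)\{b,c})) → ··c··> m1
LTS(Q): 2 reachable states
  n0 = rec X. (a.X)\{a}\{a,b} + (c.(X + X) + (b.0)\{b,c}) + (a.X)\{a}\{a,b} → ··c··> n1
  n1 = (rec X. (a.X)\{a}\{a,b} + (c.(X + X) + (b.0)\{b,c}) + (a.X)\{a}\{a,b}) + (rec X. (a.X)\{a}\{a,b} + (c.(X + X) + (b.0)\{b,c}) + (a.X)\{a}\{a,b}) → ··c··> n1
Partition-refinement fixed point:
  B0 = {m0, m1, n0, n1}
m0 ∈ B0, n0 ∈ B0 → same block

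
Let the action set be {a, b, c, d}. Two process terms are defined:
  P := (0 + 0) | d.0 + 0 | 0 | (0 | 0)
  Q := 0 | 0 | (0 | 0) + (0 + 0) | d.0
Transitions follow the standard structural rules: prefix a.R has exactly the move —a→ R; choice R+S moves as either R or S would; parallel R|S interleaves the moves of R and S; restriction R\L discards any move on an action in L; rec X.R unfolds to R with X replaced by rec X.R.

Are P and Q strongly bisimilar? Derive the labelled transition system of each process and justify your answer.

LTS(P): 2 reachable states
  s0 = (0 + 0) | d.0 + 0 | 0 | (0 | 0) has moves ··d··> s1
  s1 = (0 + 0) | 0 has moves stopped
LTS(Q): 2 reachable states
  t0 = 0 | 0 | (0 | 0) + (0 + 0) | d.0 has moves ··d··> t1
  t1 = (0 + 0) | 0 has moves stopped
Coarsest stable partition (strong bisimilarity classes):
  B0 = {s0, t0}
  B1 = {s1, t1}
s0 ∈ B0, t0 ∈ B0 → same block

bisimilar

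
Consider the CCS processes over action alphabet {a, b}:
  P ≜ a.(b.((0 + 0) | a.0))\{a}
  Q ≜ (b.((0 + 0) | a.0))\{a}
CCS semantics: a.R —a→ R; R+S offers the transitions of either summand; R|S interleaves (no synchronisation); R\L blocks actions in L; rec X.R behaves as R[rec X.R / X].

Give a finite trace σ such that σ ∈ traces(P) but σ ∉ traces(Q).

a

Reachable graph of P (3 states):
  u0 = a.(b.((0 + 0) | a.0))\{a} ⊢ -a-> u1
  u1 = (b.((0 + 0) | a.0))\{a} ⊢ -b-> u2
  u2 = ((0 + 0) | a.0)\{a} ⊢ ∅
Reachable graph of Q (2 states):
  v0 = (b.((0 + 0) | a.0))\{a} ⊢ -b-> v1
  v1 = ((0 + 0) | a.0)\{a} ⊢ ∅
Executing a from P (initial set {u0}):
  step 1 (a): {u1}
  ✓ P
Executing a from Q (initial set {v0}):
  step 1 (a): ∅ (Q stuck)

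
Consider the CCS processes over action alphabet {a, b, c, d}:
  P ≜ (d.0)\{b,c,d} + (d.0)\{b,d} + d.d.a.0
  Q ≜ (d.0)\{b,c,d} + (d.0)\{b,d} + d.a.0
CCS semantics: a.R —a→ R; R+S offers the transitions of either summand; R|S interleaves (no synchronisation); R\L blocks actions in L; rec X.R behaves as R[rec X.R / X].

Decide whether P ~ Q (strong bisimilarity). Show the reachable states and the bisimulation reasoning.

NO

LTS(P): 4 reachable states
  m0 = (d.0)\{b,c,d} + (d.0)\{b,d} + d.d.a.0 ⊢ --d--▸ m1
  m1 = d.a.0 ⊢ --d--▸ m2
  m2 = a.0 ⊢ --a--▸ m3
  m3 = 0 ⊢ ·
LTS(Q): 3 reachable states
  n0 = (d.0)\{b,c,d} + (d.0)\{b,d} + d.a.0 ⊢ --d--▸ n1
  n1 = a.0 ⊢ --a--▸ n2
  n2 = 0 ⊢ ·
Partition-refinement fixed point:
  B0 = {m0}
  B1 = {m1, n0}
  B2 = {m2, n1}
  B3 = {m3, n2}
m0 ∈ B0, n0 ∈ B1 → different blocks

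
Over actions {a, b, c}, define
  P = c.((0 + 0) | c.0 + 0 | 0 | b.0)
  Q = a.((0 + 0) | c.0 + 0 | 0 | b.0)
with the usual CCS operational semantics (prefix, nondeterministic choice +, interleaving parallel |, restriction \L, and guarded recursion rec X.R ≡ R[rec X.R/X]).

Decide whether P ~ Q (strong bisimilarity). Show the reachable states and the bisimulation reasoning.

P ≁ Q

LTS(P): 4 reachable states
  m0 = c.((0 + 0) | c.0 + 0 | 0 | b.0) has moves —c→ m1
  m1 = (0 + 0) | c.0 + 0 | 0 | b.0 has moves —b→ m2, —c→ m3
  m2 = 0 | 0 | 0 has moves ∅
  m3 = (0 + 0) | 0 has moves ∅
LTS(Q): 4 reachable states
  n0 = a.((0 + 0) | c.0 + 0 | 0 | b.0) has moves —a→ n1
  n1 = (0 + 0) | c.0 + 0 | 0 | b.0 has moves —b→ n2, —c→ n3
  n2 = 0 | 0 | 0 has moves ∅
  n3 = (0 + 0) | 0 has moves ∅
Bisimilarity quotient blocks:
  B0 = {m0}
  B1 = {m1, n1}
  B2 = {m2, m3, n2, n3}
  B3 = {n0}
m0 ∈ B0, n0 ∈ B3 → different blocks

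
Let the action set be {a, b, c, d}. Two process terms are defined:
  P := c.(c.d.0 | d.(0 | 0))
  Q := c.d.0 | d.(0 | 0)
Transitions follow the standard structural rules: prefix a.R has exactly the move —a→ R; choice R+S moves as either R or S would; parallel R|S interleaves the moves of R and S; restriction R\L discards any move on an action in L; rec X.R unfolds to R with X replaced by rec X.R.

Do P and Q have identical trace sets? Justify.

trace-distinct — witness ⟨cc⟩

LTS(P): 7 reachable states
  s0 = c.(c.d.0 | d.(0 | 0)) has moves -c-> s1
  s1 = c.d.0 | d.(0 | 0) has moves -c-> s2, -d-> s3
  s2 = d.0 | d.(0 | 0) has moves -d-> s4, -d-> s5
  s3 = c.d.0 | (0 | 0) has moves -c-> s5
  s4 = 0 | d.(0 | 0) has moves -d-> s6
  s5 = d.0 | (0 | 0) has moves -d-> s6
  s6 = 0 | (0 | 0) has moves ∅
LTS(Q): 6 reachable states
  t0 = c.d.0 | d.(0 | 0) has moves -c-> t1, -d-> t2
  t1 = d.0 | d.(0 | 0) has moves -d-> t3, -d-> t4
  t2 = c.d.0 | (0 | 0) has moves -c-> t4
  t3 = 0 | d.(0 | 0) has moves -d-> t5
  t4 = d.0 | (0 | 0) has moves -d-> t5
  t5 = 0 | (0 | 0) has moves ∅
Trace ⟨cc⟩ through P, begin at {s0}:
  step 1 (c): {s1}
  step 2 (c): {s2}
  — P admits the full trace.
Trace ⟨cc⟩ through Q, begin at {t0}:
  step 1 (c): {t1}
  step 2 (c): no successor for Q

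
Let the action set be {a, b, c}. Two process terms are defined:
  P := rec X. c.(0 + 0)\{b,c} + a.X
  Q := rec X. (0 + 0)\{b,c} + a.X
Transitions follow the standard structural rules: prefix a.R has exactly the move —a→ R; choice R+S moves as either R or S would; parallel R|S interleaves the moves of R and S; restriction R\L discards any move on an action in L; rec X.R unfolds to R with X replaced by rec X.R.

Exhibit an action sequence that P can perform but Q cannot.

P's transition system — 2 states:
  u0 = rec X. c.(0 + 0)\{b,c} + a.X has moves ··a··> u0, ··c··> u1
  u1 = (0 + 0)\{b,c} has moves ∅
Q's transition system — 1 states:
  v0 = rec X. (0 + 0)\{b,c} + a.X has moves ··a··> v0
Trace ⟨c⟩ through P, begin at {u0}:
  [1] c ⇒ {u1}
  — P admits the full trace.
Trace ⟨c⟩ through Q, begin at {v0}:
  [1] c ⇒ ∅ (Q stuck)

c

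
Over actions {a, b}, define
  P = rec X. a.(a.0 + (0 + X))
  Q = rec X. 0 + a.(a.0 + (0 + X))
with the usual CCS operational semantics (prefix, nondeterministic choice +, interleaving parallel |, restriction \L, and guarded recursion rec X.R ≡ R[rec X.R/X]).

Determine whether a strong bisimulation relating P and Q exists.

bisimilar

P's transition system — 3 states:
  p0 = rec X. a.(a.0 + (0 + X)) → =a=> p1
  p1 = a.0 + (0 + (rec X. a.(a.0 + (0 + X)))) → =a=> p1, =a=> p2
  p2 = 0 → stopped
Q's transition system — 3 states:
  q0 = rec X. 0 + a.(a.0 + (0 + X)) → =a=> q1
  q1 = a.0 + (0 + (rec X. 0 + a.(a.0 + (0 + X)))) → =a=> q1, =a=> q2
  q2 = 0 → stopped
Bisimilarity quotient blocks:
  B0 = {p0, q0}
  B1 = {p1, q1}
  B2 = {p2, q2}
p0 ∈ B0, q0 ∈ B0 → same block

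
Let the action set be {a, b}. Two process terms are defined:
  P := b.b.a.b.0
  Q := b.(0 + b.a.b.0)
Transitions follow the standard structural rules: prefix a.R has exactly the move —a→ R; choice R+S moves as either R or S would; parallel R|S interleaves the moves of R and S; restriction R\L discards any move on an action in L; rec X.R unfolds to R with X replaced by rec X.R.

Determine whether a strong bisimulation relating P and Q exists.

YES

P's transition system — 5 states:
  u0 = b.b.a.b.0 ⊢ --b--▸ u1
  u1 = b.a.b.0 ⊢ --b--▸ u2
  u2 = a.b.0 ⊢ --a--▸ u3
  u3 = b.0 ⊢ --b--▸ u4
  u4 = 0 ⊢ deadlocked
Q's transition system — 5 states:
  v0 = b.(0 + b.a.b.0) ⊢ --b--▸ v1
  v1 = 0 + b.a.b.0 ⊢ --b--▸ v2
  v2 = a.b.0 ⊢ --a--▸ v3
  v3 = b.0 ⊢ --b--▸ v4
  v4 = 0 ⊢ deadlocked
Bisimilarity quotient blocks:
  B0 = {u0, v0}
  B1 = {u1, v1}
  B2 = {u2, v2}
  B3 = {u3, v3}
  B4 = {u4, v4}
u0 ∈ B0, v0 ∈ B0 → same block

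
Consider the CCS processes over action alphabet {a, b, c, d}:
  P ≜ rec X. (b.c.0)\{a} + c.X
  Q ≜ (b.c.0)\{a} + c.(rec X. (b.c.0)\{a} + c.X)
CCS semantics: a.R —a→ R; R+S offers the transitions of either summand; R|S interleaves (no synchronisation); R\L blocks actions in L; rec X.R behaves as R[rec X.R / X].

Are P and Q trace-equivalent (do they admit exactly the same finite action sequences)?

traces(P) = traces(Q)

P's transition system — 3 states:
  p0 = rec X. (b.c.0)\{a} + c.X → =b=> p1, =c=> p0
  p1 = (c.0)\{a} → =c=> p2
  p2 = 0\{a} → deadlocked
Q's transition system — 4 states:
  q0 = (b.c.0)\{a} + c.(rec X. (b.c.0)\{a} + c.X) → =b=> q1, =c=> q2
  q1 = (c.0)\{a} → =c=> q3
  q2 = rec X. (b.c.0)\{a} + c.X → =b=> q1, =c=> q2
  q3 = 0\{a} → deadlocked
Partition-refinement fixed point:
  B0 = {p0, q0, q2}
  B1 = {p1, q1}
  B2 = {p2, q3}
p0 ∈ B0, q0 ∈ B0 → same block
Bisimilar ⇒ trace-equivalent.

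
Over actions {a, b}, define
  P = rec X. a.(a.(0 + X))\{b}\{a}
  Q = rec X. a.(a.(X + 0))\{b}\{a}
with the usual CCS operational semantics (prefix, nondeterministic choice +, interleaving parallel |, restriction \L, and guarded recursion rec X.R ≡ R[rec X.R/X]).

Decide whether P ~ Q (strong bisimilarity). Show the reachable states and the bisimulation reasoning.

P ~ Q

LTS(P): 2 reachable states
  p0 = rec X. a.(a.(0 + X))\{b}\{a} ⊢ -a-> p1
  p1 = (a.(0 + (rec X. a.(a.(0 + X))\{b}\{a})))\{b}\{a} ⊢ (no moves)
LTS(Q): 2 reachable states
  q0 = rec X. a.(a.(X + 0))\{b}\{a} ⊢ -a-> q1
  q1 = (a.((rec X. a.(a.(X + 0))\{b}\{a}) + 0))\{b}\{a} ⊢ (no moves)
Bisimilarity quotient blocks:
  B0 = {p0, q0}
  B1 = {p1, q1}
p0 ∈ B0, q0 ∈ B0 → same block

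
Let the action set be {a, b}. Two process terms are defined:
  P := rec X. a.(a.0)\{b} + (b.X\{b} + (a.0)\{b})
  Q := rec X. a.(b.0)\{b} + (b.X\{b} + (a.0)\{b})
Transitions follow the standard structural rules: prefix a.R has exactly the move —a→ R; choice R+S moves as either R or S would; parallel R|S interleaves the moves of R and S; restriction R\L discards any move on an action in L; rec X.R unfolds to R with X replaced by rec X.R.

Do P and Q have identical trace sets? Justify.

LTS(P): 6 reachable states
  u0 = rec X. a.(a.0)\{b} + (b.X\{b} + (a.0)\{b}) :: =a=> u1, =a=> u2, =b=> u3
  u1 = (a.0)\{b} :: =a=> u2
  u2 = 0\{b} :: deadlocked
  u3 = (rec X. a.(a.0)\{b} + (b.X\{b} + (a.0)\{b}))\{b} :: =a=> u4, =a=> u5
  u4 = (a.0)\{b}\{b} :: =a=> u5
  u5 = 0\{b}\{b} :: deadlocked
LTS(Q): 6 reachable states
  v0 = rec X. a.(b.0)\{b} + (b.X\{b} + (a.0)\{b}) :: =a=> v1, =a=> v2, =b=> v3
  v1 = (b.0)\{b} :: deadlocked
  v2 = 0\{b} :: deadlocked
  v3 = (rec X. a.(b.0)\{b} + (b.X\{b} + (a.0)\{b}))\{b} :: =a=> v4, =a=> v5
  v4 = (b.0)\{b}\{b} :: deadlocked
  v5 = 0\{b}\{b} :: deadlocked
Executing aa from P (initial set {u0}):
  step 1 (a): {u1, u2}
  step 2 (a): {u2}
  P completes σ.
Executing aa from Q (initial set {v0}):
  step 1 (a): {v1, v2}
  step 2 (a): no successor for Q

traces(P) ≠ traces(Q) — witness ⟨aa⟩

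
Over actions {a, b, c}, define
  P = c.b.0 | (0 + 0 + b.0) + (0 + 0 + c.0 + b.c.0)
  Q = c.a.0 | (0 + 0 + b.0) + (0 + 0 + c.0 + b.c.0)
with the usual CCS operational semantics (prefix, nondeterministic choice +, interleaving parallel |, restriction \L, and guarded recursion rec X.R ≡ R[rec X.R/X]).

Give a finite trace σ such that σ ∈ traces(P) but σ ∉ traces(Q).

P's transition system — 8 states:
  s0 = c.b.0 | (0 + 0 + b.0) + (0 + 0 + c.0 + b.c.0) ⊢ -b-> s1, -b-> s2, -c-> s3, -c-> s4
  s1 = c.0 ⊢ -c-> s3
  s2 = c.b.0 | 0 ⊢ -c-> s5
  s3 = 0 ⊢ (no moves)
  s4 = b.0 | (0 + 0 + b.0) ⊢ -b-> s5, -b-> s6
  s5 = b.0 | 0 ⊢ -b-> s7
  s6 = 0 | (0 + 0 + b.0) ⊢ -b-> s7
  s7 = 0 | 0 ⊢ (no moves)
Q's transition system — 8 states:
  t0 = c.a.0 | (0 + 0 + b.0) + (0 + 0 + c.0 + b.c.0) ⊢ -b-> t1, -b-> t2, -c-> t3, -c-> t4
  t1 = c.0 ⊢ -c-> t3
  t2 = c.a.0 | 0 ⊢ -c-> t5
  t3 = 0 ⊢ (no moves)
  t4 = a.0 | (0 + 0 + b.0) ⊢ -a-> t6, -b-> t5
  t5 = a.0 | 0 ⊢ -a-> t7
  t6 = 0 | (0 + 0 + b.0) ⊢ -b-> t7
  t7 = 0 | 0 ⊢ (no moves)
Run σ = ⟨bcb⟩ on P: start {s0}
  [1] b ⇒ {s1, s2}
  [2] c ⇒ {s3, s5}
  [3] b ⇒ {s7}
  ✓ P
Run σ = ⟨bcb⟩ on Q: start {t0}
  [1] b ⇒ {t1, t2}
  [2] c ⇒ {t3, t5}
  [3] b ⇒ ∅ (Q stuck)

bcb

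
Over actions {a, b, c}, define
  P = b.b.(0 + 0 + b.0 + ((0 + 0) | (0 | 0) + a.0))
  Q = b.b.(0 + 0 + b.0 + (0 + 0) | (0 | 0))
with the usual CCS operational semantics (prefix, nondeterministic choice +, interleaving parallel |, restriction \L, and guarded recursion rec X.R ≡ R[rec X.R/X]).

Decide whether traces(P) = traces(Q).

LTS(P): 4 reachable states
  m0 = b.b.(0 + 0 + b.0 + ((0 + 0) | (0 | 0) + a.0)) → —b→ m1
  m1 = b.(0 + 0 + b.0 + ((0 + 0) | (0 | 0) + a.0)) → —b→ m2
  m2 = 0 + 0 + b.0 + ((0 + 0) | (0 | 0) + a.0) → —a→ m3, —b→ m3
  m3 = 0 → ·
LTS(Q): 4 reachable states
  n0 = b.b.(0 + 0 + b.0 + (0 + 0) | (0 | 0)) → —b→ n1
  n1 = b.(0 + 0 + b.0 + (0 + 0) | (0 | 0)) → —b→ n2
  n2 = 0 + 0 + b.0 + (0 + 0) | (0 | 0) → —b→ n3
  n3 = 0 → ·
Run σ = ⟨bba⟩ on P: start {m0}
  [1] b ⇒ {m1}
  [2] b ⇒ {m2}
  [3] a ⇒ {m3}
  P completes σ.
Run σ = ⟨bba⟩ on Q: start {n0}
  [1] b ⇒ {n1}
  [2] b ⇒ {n2}
  [3] a ⇒ no successor for Q

NO — witness ⟨bba⟩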